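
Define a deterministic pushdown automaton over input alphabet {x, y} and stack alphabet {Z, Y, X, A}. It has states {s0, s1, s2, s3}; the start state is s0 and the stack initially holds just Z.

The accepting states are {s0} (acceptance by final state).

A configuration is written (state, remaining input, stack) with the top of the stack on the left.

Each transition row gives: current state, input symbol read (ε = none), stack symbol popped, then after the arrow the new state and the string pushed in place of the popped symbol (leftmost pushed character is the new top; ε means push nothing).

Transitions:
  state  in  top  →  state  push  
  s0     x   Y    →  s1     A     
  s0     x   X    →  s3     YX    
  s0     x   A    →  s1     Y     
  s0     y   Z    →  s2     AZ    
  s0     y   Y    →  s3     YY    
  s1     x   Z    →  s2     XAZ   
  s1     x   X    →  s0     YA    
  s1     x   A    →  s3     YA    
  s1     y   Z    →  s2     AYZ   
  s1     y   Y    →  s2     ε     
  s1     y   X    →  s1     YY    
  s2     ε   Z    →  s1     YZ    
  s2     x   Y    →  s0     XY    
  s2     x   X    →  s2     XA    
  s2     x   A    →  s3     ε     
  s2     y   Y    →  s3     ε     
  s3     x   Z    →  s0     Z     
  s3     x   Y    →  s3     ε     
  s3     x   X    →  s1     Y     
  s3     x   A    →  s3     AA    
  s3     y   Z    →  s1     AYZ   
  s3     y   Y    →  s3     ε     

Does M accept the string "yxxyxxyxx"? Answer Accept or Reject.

Accept

(s0, yxxyxxyxx, Z)
  read y, top Z: go to s2, push AZ → (s2, xxyxxyxx, AZ)
  read x, top A: go to s3, push ε → (s3, xyxxyxx, Z)
  read x, top Z: go to s0, push Z → (s0, yxxyxx, Z)
  read y, top Z: go to s2, push AZ → (s2, xxyxx, AZ)
  read x, top A: go to s3, push ε → (s3, xyxx, Z)
  read x, top Z: go to s0, push Z → (s0, yxx, Z)
  read y, top Z: go to s2, push AZ → (s2, xx, AZ)
  read x, top A: go to s3, push ε → (s3, x, Z)
  read x, top Z: go to s0, push Z → (s0, ε, Z)
All input consumed; state s0 ∈ F.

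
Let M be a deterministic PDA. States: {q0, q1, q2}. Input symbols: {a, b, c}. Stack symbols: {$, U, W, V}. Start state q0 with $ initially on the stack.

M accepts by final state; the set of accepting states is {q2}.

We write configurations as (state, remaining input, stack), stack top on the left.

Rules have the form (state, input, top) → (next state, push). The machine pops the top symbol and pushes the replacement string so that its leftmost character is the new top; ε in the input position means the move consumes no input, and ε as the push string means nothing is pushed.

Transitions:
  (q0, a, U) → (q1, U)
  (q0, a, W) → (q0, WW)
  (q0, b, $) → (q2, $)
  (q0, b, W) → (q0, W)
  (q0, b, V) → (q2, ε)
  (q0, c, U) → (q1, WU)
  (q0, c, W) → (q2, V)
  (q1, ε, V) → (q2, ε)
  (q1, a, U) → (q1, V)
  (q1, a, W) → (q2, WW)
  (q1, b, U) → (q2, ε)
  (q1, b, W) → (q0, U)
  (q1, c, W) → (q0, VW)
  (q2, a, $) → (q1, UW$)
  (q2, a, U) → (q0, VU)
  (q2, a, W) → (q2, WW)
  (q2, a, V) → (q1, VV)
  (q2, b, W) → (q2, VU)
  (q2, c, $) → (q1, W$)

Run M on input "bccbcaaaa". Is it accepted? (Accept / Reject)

(q0, bccbcaaaa, $) ⊢ (q2, ccbcaaaa, $) ⊢ (q1, cbcaaaa, W$) ⊢ (q0, bcaaaa, VW$) ⊢ (q2, caaaa, W$)
No transition applies at (q2, caaaa, W$); input not fully consumed.

Reject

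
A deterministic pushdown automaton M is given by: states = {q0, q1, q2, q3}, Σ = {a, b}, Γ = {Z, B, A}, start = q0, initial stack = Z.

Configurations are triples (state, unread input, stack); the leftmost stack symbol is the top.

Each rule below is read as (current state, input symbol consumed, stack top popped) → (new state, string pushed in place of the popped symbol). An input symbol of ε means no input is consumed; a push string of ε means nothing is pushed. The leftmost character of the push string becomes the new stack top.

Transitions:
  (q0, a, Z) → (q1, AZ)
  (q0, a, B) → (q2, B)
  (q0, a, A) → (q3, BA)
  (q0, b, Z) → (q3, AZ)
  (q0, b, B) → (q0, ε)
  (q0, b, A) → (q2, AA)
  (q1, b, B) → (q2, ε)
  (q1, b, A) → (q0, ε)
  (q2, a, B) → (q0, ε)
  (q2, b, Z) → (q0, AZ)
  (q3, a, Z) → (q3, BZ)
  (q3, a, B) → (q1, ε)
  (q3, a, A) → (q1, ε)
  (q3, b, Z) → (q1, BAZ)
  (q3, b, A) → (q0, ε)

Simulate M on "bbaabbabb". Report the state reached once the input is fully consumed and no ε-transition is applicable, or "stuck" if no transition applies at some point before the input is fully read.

(q0, bbaabbabb, Z) ⊢ (q3, baabbabb, AZ) ⊢ (q0, aabbabb, Z) ⊢ (q1, abbabb, AZ)
No transition for (q1, a, top A); M blocks with input abbabb remaining.

stuck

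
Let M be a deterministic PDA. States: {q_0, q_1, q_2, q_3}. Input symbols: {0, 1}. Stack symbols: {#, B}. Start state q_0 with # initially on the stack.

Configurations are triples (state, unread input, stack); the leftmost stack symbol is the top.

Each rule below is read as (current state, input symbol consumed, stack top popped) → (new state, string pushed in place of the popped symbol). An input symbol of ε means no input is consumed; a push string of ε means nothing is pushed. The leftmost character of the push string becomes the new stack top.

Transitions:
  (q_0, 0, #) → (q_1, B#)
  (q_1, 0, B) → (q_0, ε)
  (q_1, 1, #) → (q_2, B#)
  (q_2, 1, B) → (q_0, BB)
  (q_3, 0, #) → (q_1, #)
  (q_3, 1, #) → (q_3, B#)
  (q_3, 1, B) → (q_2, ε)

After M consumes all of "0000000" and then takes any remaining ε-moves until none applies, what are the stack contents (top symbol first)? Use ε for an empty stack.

(q_0, 0000000, #)
  read 0, top #: go to q_1, push B# → (q_1, 000000, B#)
  read 0, top B: go to q_0, push ε → (q_0, 00000, #)
  read 0, top #: go to q_1, push B# → (q_1, 0000, B#)
  read 0, top B: go to q_0, push ε → (q_0, 000, #)
  read 0, top #: go to q_1, push B# → (q_1, 00, B#)
  read 0, top B: go to q_0, push ε → (q_0, 0, #)
  read 0, top #: go to q_1, push B# → (q_1, ε, B#)
All input consumed in state q_1 with stack B#.

B#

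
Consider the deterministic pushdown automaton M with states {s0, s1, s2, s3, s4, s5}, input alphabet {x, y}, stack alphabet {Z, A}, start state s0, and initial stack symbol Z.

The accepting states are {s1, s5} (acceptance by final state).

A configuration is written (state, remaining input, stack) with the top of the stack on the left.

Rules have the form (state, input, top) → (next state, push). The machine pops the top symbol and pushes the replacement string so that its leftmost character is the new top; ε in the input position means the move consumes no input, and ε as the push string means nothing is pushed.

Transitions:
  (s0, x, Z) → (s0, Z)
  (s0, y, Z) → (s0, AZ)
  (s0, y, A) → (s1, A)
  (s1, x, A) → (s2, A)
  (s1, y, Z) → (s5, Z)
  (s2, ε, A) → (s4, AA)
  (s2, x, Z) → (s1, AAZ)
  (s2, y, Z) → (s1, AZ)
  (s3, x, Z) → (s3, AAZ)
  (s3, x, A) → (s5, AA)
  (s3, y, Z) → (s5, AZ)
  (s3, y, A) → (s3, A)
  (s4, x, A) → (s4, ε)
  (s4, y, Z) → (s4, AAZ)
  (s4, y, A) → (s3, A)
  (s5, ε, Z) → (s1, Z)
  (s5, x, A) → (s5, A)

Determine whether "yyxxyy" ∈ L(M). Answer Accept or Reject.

(s0, yyxxyy, Z) ⊢ (s0, yxxyy, AZ) ⊢ (s1, xxyy, AZ) ⊢ (s2, xyy, AZ) ⊢ (s4, xyy, AAZ) ⊢ (s4, yy, AZ) ⊢ (s3, y, AZ) ⊢ (s3, ε, AZ)
All input consumed; state s3 ∉ F and no further ε-move applies.

Reject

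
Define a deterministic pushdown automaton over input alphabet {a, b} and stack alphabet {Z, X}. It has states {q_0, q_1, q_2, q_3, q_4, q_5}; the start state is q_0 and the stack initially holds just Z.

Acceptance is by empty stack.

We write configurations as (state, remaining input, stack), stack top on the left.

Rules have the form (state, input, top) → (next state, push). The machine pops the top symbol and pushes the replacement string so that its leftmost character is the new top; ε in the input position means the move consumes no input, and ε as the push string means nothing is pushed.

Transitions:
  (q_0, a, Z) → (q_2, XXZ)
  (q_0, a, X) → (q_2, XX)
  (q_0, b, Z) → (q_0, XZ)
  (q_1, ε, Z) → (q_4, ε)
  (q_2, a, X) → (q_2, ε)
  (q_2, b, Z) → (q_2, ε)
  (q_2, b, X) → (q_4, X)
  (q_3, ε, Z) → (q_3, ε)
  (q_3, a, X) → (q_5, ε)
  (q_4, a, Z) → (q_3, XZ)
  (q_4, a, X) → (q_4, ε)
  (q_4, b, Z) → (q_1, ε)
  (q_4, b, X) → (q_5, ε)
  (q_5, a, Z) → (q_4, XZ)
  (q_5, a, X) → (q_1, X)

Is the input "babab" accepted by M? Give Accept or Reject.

(q_0, babab, Z) ⊢ (q_0, abab, XZ) ⊢ (q_2, bab, XXZ) ⊢ (q_4, ab, XXZ) ⊢ (q_4, b, XZ) ⊢ (q_5, ε, Z)
All input consumed; stack is Z, not empty, and no further ε-move applies.

Reject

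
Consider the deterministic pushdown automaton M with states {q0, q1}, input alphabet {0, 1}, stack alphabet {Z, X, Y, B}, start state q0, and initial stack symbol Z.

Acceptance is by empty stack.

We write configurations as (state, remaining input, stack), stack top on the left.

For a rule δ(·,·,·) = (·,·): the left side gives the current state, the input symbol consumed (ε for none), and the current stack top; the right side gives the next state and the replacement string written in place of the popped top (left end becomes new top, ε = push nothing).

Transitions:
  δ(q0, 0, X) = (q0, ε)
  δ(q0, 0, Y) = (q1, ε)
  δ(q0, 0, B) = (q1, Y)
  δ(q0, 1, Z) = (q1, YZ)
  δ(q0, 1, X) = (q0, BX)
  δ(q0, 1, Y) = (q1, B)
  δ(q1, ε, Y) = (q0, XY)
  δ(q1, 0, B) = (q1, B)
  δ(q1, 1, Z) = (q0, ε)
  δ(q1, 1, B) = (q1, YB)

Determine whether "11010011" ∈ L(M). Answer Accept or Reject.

(q0, 11010011, Z)
  read 1, top Z: go to q1, push YZ → (q1, 1010011, YZ)
  ε-move, top Y: go to q0, push XY → (q0, 1010011, XYZ)
  read 1, top X: go to q0, push BX → (q0, 010011, BXYZ)
  read 0, top B: go to q1, push Y → (q1, 10011, YXYZ)
  ε-move, top Y: go to q0, push XY → (q0, 10011, XYXYZ)
  read 1, top X: go to q0, push BX → (q0, 0011, BXYXYZ)
  read 0, top B: go to q1, push Y → (q1, 011, YXYXYZ)
  ε-move, top Y: go to q0, push XY → (q0, 011, XYXYXYZ)
  read 0, top X: go to q0, push ε → (q0, 11, YXYXYZ)
  read 1, top Y: go to q1, push B → (q1, 1, BXYXYZ)
  read 1, top B: go to q1, push YB → (q1, ε, YBXYXYZ)
  ε-move, top Y: go to q0, push XY → (q0, ε, XYBXYXYZ)
All input consumed; stack is XYBXYXYZ, not empty, and no further ε-move applies.

Reject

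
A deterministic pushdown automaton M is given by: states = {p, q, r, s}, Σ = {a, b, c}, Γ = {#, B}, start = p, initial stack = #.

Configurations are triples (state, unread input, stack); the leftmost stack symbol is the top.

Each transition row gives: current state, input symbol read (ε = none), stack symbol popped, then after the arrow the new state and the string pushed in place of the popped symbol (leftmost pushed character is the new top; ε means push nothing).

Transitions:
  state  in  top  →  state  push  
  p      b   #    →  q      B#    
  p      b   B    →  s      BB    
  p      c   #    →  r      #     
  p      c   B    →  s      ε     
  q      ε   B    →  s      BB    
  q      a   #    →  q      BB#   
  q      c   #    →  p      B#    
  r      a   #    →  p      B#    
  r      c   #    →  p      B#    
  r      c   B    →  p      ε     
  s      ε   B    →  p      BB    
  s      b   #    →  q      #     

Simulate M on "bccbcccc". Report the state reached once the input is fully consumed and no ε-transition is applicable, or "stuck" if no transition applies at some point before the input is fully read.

p

(p, bccbcccc, #)
  read b, top #: go to q, push B# → (q, ccbcccc, B#)
  ε-move, top B: go to s, push BB → (s, ccbcccc, BB#)
  ε-move, top B: go to p, push BB → (p, ccbcccc, BBB#)
  read c, top B: go to s, push ε → (s, cbcccc, BB#)
  ε-move, top B: go to p, push BB → (p, cbcccc, BBB#)
  read c, top B: go to s, push ε → (s, bcccc, BB#)
  ε-move, top B: go to p, push BB → (p, bcccc, BBB#)
  read b, top B: go to s, push BB → (s, cccc, BBBB#)
  ε-move, top B: go to p, push BB → (p, cccc, BBBBB#)
  read c, top B: go to s, push ε → (s, ccc, BBBB#)
  ε-move, top B: go to p, push BB → (p, ccc, BBBBB#)
  read c, top B: go to s, push ε → (s, cc, BBBB#)
  ε-move, top B: go to p, push BB → (p, cc, BBBBB#)
  read c, top B: go to s, push ε → (s, c, BBBB#)
  ε-move, top B: go to p, push BB → (p, c, BBBBB#)
  read c, top B: go to s, push ε → (s, ε, BBBB#)
  ε-move, top B: go to p, push BB → (p, ε, BBBBB#)
All input consumed; M is in state p.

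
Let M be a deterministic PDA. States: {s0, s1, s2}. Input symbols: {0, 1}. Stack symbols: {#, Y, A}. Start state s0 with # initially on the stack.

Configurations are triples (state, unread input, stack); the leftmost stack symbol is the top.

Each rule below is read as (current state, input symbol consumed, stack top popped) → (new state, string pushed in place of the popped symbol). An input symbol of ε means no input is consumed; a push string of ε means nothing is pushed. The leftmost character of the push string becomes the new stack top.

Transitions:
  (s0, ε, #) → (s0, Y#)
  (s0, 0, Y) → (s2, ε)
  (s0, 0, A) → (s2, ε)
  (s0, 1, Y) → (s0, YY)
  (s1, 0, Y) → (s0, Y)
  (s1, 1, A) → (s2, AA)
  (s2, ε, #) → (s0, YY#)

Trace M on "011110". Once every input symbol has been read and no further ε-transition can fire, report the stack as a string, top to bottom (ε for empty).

YYYYY#

(s0, 011110, #)
  ε-move, top #: go to s0, push Y# → (s0, 011110, Y#)
  read 0, top Y: go to s2, push ε → (s2, 11110, #)
  ε-move, top #: go to s0, push YY# → (s0, 11110, YY#)
  read 1, top Y: go to s0, push YY → (s0, 1110, YYY#)
  read 1, top Y: go to s0, push YY → (s0, 110, YYYY#)
  read 1, top Y: go to s0, push YY → (s0, 10, YYYYY#)
  read 1, top Y: go to s0, push YY → (s0, 0, YYYYYY#)
  read 0, top Y: go to s2, push ε → (s2, ε, YYYYY#)
All input consumed in state s2 with stack YYYYY#.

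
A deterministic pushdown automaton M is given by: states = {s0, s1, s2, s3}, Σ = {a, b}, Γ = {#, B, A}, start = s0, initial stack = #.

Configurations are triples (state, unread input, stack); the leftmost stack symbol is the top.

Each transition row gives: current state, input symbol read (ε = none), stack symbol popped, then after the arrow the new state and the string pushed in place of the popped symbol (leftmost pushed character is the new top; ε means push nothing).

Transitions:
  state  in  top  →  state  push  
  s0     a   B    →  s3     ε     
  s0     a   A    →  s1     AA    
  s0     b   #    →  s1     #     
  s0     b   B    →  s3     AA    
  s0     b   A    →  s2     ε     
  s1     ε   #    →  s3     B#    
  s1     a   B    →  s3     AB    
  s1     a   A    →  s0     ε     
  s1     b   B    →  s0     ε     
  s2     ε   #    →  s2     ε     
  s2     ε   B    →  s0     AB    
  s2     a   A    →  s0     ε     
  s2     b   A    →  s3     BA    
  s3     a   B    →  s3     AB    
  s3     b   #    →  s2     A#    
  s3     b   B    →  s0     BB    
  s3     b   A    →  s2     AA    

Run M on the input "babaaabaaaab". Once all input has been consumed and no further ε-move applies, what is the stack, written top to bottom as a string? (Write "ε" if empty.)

AB#

(s0, babaaabaaaab, #) ⊢ (s1, abaaabaaaab, #) ⊢ (s3, abaaabaaaab, B#) ⊢ (s3, baaabaaaab, AB#) ⊢ (s2, aaabaaaab, AAB#) ⊢ (s0, aabaaaab, AB#) ⊢ (s1, abaaaab, AAB#) ⊢ (s0, baaaab, AB#) ⊢ (s2, aaaab, B#) ⊢ (s0, aaaab, AB#) ⊢ (s1, aaab, AAB#) ⊢ (s0, aab, AB#) ⊢ (s1, ab, AAB#) ⊢ (s0, b, AB#) ⊢ (s2, ε, B#) ⊢ (s0, ε, AB#)
All input consumed in state s0 with stack AB#.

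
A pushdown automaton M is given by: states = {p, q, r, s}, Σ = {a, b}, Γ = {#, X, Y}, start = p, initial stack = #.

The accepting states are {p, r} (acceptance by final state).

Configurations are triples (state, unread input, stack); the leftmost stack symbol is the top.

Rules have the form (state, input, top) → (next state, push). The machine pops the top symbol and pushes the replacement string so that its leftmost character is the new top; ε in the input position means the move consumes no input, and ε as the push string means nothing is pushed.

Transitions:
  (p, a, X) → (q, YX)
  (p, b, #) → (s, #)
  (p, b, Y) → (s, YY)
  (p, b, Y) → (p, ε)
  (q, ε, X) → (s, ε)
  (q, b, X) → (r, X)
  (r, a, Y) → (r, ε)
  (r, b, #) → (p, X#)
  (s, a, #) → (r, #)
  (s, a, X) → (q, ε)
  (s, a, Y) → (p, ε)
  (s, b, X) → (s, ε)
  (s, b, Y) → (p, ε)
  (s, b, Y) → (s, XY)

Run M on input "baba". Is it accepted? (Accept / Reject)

No computation consumes all input and reaches a final state.

Reject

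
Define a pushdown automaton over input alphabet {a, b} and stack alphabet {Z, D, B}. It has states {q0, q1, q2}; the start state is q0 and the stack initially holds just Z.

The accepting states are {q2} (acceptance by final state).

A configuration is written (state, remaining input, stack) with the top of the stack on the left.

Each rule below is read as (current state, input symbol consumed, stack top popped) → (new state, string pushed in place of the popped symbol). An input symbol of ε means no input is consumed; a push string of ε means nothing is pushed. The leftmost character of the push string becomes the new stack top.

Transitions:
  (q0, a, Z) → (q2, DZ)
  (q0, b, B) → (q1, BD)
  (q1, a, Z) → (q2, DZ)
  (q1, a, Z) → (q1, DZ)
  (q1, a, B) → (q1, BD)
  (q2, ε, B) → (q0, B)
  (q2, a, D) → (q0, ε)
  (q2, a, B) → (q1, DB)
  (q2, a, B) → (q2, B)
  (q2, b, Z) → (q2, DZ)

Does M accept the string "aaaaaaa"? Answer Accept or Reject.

Accept

One accepting computation: (q0, aaaaaaa, Z) ⊢ (q2, aaaaaa, DZ) ⊢ (q0, aaaaa, Z) ⊢ (q2, aaaa, DZ) ⊢ (q0, aaa, Z) ⊢ (q2, aa, DZ) ⊢ (q0, a, Z) ⊢ (q2, ε, DZ)
All input consumed and state q2 ∈ F.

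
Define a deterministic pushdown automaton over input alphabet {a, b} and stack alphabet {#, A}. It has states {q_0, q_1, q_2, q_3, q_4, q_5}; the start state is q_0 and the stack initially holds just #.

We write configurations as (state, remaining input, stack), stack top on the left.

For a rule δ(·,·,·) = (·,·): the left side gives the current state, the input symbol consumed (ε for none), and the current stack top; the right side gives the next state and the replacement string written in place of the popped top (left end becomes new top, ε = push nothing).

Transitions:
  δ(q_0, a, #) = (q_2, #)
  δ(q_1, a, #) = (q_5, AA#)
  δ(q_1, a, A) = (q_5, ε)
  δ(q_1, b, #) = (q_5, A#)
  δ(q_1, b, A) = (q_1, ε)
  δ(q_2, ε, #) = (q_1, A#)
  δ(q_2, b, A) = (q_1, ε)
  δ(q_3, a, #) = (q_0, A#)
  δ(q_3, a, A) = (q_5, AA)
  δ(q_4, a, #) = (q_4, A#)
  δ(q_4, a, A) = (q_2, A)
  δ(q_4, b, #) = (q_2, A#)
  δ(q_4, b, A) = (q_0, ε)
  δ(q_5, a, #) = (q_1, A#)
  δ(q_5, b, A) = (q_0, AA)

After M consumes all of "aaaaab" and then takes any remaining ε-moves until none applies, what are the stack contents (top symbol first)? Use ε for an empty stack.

#

(q_0, aaaaab, #)
  read a, top #: go to q_2, push # → (q_2, aaaab, #)
  ε-move, top #: go to q_1, push A# → (q_1, aaaab, A#)
  read a, top A: go to q_5, push ε → (q_5, aaab, #)
  read a, top #: go to q_1, push A# → (q_1, aab, A#)
  read a, top A: go to q_5, push ε → (q_5, ab, #)
  read a, top #: go to q_1, push A# → (q_1, b, A#)
  read b, top A: go to q_1, push ε → (q_1, ε, #)
All input consumed in state q_1 with stack #.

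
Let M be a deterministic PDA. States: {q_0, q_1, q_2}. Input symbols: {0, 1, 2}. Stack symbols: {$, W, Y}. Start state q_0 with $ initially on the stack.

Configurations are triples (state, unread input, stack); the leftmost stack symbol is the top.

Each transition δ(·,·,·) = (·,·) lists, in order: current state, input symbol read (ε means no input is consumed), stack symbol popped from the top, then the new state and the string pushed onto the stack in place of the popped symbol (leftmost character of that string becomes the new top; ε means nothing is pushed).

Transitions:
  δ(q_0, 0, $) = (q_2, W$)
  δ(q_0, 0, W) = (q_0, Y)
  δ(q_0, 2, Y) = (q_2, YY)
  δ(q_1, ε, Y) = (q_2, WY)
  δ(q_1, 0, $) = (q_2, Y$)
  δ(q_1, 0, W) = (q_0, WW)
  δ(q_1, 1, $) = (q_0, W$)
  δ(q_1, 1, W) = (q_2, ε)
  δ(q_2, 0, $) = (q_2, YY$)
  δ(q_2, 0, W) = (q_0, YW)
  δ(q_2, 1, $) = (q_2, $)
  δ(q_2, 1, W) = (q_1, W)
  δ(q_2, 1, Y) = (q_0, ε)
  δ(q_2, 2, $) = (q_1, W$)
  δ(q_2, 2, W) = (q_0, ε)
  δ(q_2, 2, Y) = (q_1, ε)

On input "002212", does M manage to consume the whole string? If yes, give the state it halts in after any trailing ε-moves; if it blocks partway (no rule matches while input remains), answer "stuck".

stuck

(q_0, 002212, $) ⊢ (q_2, 02212, W$) ⊢ (q_0, 2212, YW$) ⊢ (q_2, 212, YYW$) ⊢ (q_1, 12, YW$) ⊢ (q_2, 12, WYW$) ⊢ (q_1, 2, WYW$)
No transition for (q_1, 2, top W); M blocks with input 2 remaining.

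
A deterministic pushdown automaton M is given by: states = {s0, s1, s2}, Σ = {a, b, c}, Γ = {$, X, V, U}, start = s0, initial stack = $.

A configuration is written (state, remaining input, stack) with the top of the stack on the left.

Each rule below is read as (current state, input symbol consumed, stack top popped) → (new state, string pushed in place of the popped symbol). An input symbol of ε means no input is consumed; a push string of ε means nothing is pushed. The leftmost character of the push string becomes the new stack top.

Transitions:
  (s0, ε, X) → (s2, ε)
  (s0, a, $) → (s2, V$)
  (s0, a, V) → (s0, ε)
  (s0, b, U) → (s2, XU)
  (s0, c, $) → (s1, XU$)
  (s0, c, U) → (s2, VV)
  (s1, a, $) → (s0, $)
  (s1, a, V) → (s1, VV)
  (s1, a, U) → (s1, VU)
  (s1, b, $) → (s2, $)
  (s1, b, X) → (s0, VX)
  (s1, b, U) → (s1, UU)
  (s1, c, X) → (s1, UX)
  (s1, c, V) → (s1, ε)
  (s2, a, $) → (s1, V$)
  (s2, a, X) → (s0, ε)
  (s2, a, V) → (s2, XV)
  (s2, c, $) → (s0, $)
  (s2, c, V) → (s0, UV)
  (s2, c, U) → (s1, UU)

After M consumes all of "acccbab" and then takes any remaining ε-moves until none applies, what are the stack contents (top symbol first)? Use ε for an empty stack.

(s0, acccbab, $)
  read a, top $: go to s2, push V$ → (s2, cccbab, V$)
  read c, top V: go to s0, push UV → (s0, ccbab, UV$)
  read c, top U: go to s2, push VV → (s2, cbab, VVV$)
  read c, top V: go to s0, push UV → (s0, bab, UVVV$)
  read b, top U: go to s2, push XU → (s2, ab, XUVVV$)
  read a, top X: go to s0, push ε → (s0, b, UVVV$)
  read b, top U: go to s2, push XU → (s2, ε, XUVVV$)
All input consumed in state s2 with stack XUVVV$.

XUVVV$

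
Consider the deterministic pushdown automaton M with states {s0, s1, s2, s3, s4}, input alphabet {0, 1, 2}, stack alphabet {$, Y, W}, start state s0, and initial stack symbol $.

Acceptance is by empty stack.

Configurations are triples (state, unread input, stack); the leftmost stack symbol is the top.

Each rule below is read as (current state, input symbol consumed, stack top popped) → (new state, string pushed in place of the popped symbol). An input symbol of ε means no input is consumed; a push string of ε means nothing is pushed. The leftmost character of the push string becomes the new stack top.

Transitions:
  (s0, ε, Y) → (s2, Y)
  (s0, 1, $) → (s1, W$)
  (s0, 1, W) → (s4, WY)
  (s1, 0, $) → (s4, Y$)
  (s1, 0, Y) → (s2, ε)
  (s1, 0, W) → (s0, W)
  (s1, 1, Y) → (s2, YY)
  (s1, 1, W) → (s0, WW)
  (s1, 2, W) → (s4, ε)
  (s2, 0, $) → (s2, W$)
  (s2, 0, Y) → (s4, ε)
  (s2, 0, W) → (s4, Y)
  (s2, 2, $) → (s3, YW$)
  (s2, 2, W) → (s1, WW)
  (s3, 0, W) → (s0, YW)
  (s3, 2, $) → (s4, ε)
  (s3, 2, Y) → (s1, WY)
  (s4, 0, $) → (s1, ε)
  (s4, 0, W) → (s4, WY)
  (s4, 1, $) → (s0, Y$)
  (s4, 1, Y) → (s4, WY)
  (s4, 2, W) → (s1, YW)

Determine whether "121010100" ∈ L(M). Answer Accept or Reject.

Accept

(s0, 121010100, $) ⊢ (s1, 21010100, W$) ⊢ (s4, 1010100, $) ⊢ (s0, 010100, Y$) ⊢ (s2, 010100, Y$) ⊢ (s4, 10100, $) ⊢ (s0, 0100, Y$) ⊢ (s2, 0100, Y$) ⊢ (s4, 100, $) ⊢ (s0, 00, Y$) ⊢ (s2, 00, Y$) ⊢ (s4, 0, $) ⊢ (s1, ε, ε)
All input consumed and the stack is empty.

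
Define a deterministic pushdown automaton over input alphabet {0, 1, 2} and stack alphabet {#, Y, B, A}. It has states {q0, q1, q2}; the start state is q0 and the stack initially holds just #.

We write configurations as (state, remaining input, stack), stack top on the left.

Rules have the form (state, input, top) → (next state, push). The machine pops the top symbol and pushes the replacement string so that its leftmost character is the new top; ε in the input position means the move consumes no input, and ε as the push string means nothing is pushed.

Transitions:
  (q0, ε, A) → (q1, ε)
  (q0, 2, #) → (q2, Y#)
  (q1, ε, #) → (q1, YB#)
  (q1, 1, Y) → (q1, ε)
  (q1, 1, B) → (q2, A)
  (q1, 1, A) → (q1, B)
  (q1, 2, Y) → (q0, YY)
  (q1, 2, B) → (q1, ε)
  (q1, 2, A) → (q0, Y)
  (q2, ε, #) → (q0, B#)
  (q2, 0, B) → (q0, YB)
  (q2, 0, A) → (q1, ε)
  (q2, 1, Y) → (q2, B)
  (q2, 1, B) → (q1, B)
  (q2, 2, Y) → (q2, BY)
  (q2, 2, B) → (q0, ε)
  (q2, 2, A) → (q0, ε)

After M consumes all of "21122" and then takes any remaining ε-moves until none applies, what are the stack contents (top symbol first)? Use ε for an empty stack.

YYB#

(q0, 21122, #)
  read 2, top #: go to q2, push Y# → (q2, 1122, Y#)
  read 1, top Y: go to q2, push B → (q2, 122, B#)
  read 1, top B: go to q1, push B → (q1, 22, B#)
  read 2, top B: go to q1, push ε → (q1, 2, #)
  ε-move, top #: go to q1, push YB# → (q1, 2, YB#)
  read 2, top Y: go to q0, push YY → (q0, ε, YYB#)
All input consumed in state q0 with stack YYB#.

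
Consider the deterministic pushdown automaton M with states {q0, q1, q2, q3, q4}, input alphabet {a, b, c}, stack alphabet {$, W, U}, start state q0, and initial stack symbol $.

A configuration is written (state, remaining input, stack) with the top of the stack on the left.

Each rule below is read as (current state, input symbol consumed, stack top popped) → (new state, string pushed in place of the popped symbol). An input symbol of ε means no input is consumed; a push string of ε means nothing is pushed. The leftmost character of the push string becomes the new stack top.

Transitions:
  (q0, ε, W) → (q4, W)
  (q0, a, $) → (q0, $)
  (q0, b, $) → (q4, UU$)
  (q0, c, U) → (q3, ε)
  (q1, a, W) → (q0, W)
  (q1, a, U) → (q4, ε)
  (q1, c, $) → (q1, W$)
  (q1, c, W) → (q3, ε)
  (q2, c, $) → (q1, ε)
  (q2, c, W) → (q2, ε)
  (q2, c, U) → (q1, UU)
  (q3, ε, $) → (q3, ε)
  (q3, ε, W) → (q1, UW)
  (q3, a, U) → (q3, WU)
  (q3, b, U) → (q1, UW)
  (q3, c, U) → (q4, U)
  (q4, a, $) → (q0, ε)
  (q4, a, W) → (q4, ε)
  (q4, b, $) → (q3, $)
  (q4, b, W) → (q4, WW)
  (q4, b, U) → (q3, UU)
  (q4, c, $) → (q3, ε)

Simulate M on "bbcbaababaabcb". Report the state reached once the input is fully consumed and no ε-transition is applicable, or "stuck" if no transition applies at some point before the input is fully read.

(q0, bbcbaababaabcb, $)
  read b, top $: go to q4, push UU$ → (q4, bcbaababaabcb, UU$)
  read b, top U: go to q3, push UU → (q3, cbaababaabcb, UUU$)
  read c, top U: go to q4, push U → (q4, baababaabcb, UUU$)
  read b, top U: go to q3, push UU → (q3, aababaabcb, UUUU$)
  read a, top U: go to q3, push WU → (q3, ababaabcb, WUUUU$)
  ε-move, top W: go to q1, push UW → (q1, ababaabcb, UWUUUU$)
  read a, top U: go to q4, push ε → (q4, babaabcb, WUUUU$)
  read b, top W: go to q4, push WW → (q4, abaabcb, WWUUUU$)
  read a, top W: go to q4, push ε → (q4, baabcb, WUUUU$)
  read b, top W: go to q4, push WW → (q4, aabcb, WWUUUU$)
  read a, top W: go to q4, push ε → (q4, abcb, WUUUU$)
  read a, top W: go to q4, push ε → (q4, bcb, UUUU$)
  read b, top U: go to q3, push UU → (q3, cb, UUUUU$)
  read c, top U: go to q4, push U → (q4, b, UUUUU$)
  read b, top U: go to q3, push UU → (q3, ε, UUUUUU$)
All input consumed; M is in state q3.

q3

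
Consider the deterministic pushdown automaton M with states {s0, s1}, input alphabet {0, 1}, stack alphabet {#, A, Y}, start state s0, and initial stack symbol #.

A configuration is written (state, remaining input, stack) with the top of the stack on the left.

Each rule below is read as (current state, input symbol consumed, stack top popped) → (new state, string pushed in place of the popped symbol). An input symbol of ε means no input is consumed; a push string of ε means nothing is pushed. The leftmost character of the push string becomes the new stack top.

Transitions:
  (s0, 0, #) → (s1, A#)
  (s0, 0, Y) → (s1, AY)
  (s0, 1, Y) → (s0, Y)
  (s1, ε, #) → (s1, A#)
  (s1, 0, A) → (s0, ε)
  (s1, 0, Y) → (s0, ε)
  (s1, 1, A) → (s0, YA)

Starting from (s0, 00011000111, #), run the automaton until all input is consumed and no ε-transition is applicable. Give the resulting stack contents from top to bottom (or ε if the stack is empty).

YAYA#

(s0, 00011000111, #) ⊢ (s1, 0011000111, A#) ⊢ (s0, 011000111, #) ⊢ (s1, 11000111, A#) ⊢ (s0, 1000111, YA#) ⊢ (s0, 000111, YA#) ⊢ (s1, 00111, AYA#) ⊢ (s0, 0111, YA#) ⊢ (s1, 111, AYA#) ⊢ (s0, 11, YAYA#) ⊢ (s0, 1, YAYA#) ⊢ (s0, ε, YAYA#)
All input consumed in state s0 with stack YAYA#.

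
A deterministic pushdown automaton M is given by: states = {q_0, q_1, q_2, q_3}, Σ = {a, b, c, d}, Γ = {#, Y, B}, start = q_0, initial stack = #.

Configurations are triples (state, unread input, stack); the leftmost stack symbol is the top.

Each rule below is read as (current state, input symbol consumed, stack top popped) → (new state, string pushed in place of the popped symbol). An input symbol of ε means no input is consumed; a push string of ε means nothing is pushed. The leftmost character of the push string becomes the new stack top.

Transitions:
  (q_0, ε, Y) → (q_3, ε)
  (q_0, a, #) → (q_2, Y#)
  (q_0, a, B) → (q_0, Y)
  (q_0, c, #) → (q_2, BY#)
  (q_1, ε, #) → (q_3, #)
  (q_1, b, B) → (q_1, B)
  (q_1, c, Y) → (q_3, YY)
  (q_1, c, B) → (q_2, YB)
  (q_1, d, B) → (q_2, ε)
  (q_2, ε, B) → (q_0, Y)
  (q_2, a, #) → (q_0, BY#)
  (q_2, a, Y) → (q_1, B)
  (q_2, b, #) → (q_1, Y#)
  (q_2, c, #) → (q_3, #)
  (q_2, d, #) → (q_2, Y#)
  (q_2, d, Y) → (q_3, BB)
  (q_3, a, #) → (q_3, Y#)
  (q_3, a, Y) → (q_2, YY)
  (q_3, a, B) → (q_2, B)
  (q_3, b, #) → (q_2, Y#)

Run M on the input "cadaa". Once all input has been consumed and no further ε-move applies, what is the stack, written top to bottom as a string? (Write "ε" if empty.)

(q_0, cadaa, #) ⊢ (q_2, adaa, BY#) ⊢ (q_0, adaa, YY#) ⊢ (q_3, adaa, Y#) ⊢ (q_2, daa, YY#) ⊢ (q_3, aa, BBY#) ⊢ (q_2, a, BBY#) ⊢ (q_0, a, YBY#) ⊢ (q_3, a, BY#) ⊢ (q_2, ε, BY#) ⊢ (q_0, ε, YY#) ⊢ (q_3, ε, Y#)
All input consumed in state q_3 with stack Y#.

Y#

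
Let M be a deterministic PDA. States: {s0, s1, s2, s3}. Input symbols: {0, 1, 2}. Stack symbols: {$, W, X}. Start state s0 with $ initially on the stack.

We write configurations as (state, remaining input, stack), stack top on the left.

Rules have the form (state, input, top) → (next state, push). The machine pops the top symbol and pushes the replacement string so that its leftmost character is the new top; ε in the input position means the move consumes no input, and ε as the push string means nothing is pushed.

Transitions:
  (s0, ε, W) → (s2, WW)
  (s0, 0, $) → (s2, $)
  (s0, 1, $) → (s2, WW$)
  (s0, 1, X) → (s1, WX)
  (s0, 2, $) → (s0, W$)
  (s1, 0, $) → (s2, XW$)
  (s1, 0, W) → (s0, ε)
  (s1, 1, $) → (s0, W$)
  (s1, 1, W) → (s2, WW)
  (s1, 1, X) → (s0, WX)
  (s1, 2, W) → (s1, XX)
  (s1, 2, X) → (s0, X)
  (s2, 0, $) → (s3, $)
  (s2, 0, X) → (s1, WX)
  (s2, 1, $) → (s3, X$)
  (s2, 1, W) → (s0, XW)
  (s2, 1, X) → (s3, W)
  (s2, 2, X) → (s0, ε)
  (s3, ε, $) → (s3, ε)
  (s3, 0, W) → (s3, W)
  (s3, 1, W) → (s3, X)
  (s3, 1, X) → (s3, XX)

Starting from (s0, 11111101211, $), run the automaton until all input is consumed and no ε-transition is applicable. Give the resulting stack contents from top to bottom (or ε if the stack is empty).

XWWXXXWWXWW$

(s0, 11111101211, $)
  read 1, top $: go to s2, push WW$ → (s2, 1111101211, WW$)
  read 1, top W: go to s0, push XW → (s0, 111101211, XWW$)
  read 1, top X: go to s1, push WX → (s1, 11101211, WXWW$)
  read 1, top W: go to s2, push WW → (s2, 1101211, WWXWW$)
  read 1, top W: go to s0, push XW → (s0, 101211, XWWXWW$)
  read 1, top X: go to s1, push WX → (s1, 01211, WXWWXWW$)
  read 0, top W: go to s0, push ε → (s0, 1211, XWWXWW$)
  read 1, top X: go to s1, push WX → (s1, 211, WXWWXWW$)
  read 2, top W: go to s1, push XX → (s1, 11, XXXWWXWW$)
  read 1, top X: go to s0, push WX → (s0, 1, WXXXWWXWW$)
  ε-move, top W: go to s2, push WW → (s2, 1, WWXXXWWXWW$)
  read 1, top W: go to s0, push XW → (s0, ε, XWWXXXWWXWW$)
All input consumed in state s0 with stack XWWXXXWWXWW$.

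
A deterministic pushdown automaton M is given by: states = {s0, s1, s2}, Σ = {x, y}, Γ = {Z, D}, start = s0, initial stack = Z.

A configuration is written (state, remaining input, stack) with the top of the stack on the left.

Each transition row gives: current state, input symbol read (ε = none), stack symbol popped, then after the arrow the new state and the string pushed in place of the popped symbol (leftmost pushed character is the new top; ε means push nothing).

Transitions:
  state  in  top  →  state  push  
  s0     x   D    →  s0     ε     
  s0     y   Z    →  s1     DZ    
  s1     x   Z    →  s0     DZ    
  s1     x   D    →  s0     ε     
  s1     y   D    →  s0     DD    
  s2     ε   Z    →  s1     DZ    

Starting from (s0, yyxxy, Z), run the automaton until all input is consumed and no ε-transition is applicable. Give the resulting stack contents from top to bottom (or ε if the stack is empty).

DZ

(s0, yyxxy, Z) ⊢ (s1, yxxy, DZ) ⊢ (s0, xxy, DDZ) ⊢ (s0, xy, DZ) ⊢ (s0, y, Z) ⊢ (s1, ε, DZ)
All input consumed in state s1 with stack DZ.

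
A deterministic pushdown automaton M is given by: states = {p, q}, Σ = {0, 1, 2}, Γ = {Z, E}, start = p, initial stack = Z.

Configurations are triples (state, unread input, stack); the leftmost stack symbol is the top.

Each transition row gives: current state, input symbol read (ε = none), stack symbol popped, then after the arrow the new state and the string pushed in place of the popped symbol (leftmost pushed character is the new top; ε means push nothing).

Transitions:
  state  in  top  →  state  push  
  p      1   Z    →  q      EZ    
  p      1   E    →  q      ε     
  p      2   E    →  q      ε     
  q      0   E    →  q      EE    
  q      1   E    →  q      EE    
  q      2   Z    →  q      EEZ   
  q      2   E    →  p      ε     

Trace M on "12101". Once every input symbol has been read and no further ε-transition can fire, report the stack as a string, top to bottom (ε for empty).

(p, 12101, Z) ⊢ (q, 2101, EZ) ⊢ (p, 101, Z) ⊢ (q, 01, EZ) ⊢ (q, 1, EEZ) ⊢ (q, ε, EEEZ)
All input consumed in state q with stack EEEZ.

EEEZ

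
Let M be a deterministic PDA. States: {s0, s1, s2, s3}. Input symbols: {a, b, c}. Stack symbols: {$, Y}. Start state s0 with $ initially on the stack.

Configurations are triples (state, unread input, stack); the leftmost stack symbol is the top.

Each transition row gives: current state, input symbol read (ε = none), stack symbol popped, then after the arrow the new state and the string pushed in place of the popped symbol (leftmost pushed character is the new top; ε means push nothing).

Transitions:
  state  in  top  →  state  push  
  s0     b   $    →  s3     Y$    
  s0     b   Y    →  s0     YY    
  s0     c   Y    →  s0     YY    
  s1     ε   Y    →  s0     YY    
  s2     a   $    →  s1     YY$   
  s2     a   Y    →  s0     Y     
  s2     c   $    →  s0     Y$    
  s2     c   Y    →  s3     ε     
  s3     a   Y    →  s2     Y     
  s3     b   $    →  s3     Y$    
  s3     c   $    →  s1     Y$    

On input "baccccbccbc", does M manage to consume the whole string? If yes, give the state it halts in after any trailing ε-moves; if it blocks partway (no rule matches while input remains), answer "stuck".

s0

(s0, baccccbccbc, $) ⊢ (s3, accccbccbc, Y$) ⊢ (s2, ccccbccbc, Y$) ⊢ (s3, cccbccbc, $) ⊢ (s1, ccbccbc, Y$) ⊢ (s0, ccbccbc, YY$) ⊢ (s0, cbccbc, YYY$) ⊢ (s0, bccbc, YYYY$) ⊢ (s0, ccbc, YYYYY$) ⊢ (s0, cbc, YYYYYY$) ⊢ (s0, bc, YYYYYYY$) ⊢ (s0, c, YYYYYYYY$) ⊢ (s0, ε, YYYYYYYYY$)
All input consumed; M is in state s0.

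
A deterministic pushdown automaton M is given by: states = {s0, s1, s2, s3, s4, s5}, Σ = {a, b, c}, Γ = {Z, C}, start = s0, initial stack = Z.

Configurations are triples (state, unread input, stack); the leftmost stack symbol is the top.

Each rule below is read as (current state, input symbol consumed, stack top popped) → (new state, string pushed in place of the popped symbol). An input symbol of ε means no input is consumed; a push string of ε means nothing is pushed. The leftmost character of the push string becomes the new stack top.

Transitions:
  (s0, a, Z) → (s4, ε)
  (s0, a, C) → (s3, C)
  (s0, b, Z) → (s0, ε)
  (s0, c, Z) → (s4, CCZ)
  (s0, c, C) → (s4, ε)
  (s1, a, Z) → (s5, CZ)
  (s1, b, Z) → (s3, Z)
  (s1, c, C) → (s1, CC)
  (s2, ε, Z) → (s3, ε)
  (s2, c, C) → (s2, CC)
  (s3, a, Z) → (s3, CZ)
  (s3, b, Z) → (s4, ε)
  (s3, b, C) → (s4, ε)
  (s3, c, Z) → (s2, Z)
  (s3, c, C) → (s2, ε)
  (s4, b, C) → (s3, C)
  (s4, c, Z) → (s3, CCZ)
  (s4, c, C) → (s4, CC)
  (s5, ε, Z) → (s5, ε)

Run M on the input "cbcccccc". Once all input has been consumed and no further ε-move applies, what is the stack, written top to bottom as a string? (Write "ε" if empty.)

(s0, cbcccccc, Z)
  read c, top Z: go to s4, push CCZ → (s4, bcccccc, CCZ)
  read b, top C: go to s3, push C → (s3, cccccc, CCZ)
  read c, top C: go to s2, push ε → (s2, ccccc, CZ)
  read c, top C: go to s2, push CC → (s2, cccc, CCZ)
  read c, top C: go to s2, push CC → (s2, ccc, CCCZ)
  read c, top C: go to s2, push CC → (s2, cc, CCCCZ)
  read c, top C: go to s2, push CC → (s2, c, CCCCCZ)
  read c, top C: go to s2, push CC → (s2, ε, CCCCCCZ)
All input consumed in state s2 with stack CCCCCCZ.

CCCCCCZ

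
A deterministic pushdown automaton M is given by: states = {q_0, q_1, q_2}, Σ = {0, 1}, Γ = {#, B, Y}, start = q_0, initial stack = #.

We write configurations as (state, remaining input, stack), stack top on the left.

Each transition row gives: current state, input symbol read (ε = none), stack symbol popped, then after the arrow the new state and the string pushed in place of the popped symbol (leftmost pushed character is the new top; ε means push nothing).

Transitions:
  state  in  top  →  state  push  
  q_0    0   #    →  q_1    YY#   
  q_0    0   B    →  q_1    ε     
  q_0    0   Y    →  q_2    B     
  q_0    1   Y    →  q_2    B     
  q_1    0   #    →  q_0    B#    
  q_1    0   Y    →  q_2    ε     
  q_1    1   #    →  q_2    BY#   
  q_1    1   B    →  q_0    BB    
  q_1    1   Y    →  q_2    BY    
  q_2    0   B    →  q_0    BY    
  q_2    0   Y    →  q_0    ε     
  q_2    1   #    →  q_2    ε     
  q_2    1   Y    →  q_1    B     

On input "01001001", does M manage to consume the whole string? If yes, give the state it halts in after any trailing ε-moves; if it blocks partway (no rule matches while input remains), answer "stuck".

(q_0, 01001001, #)
  read 0, top #: go to q_1, push YY# → (q_1, 1001001, YY#)
  read 1, top Y: go to q_2, push BY → (q_2, 001001, BYY#)
  read 0, top B: go to q_0, push BY → (q_0, 01001, BYYY#)
  read 0, top B: go to q_1, push ε → (q_1, 1001, YYY#)
  read 1, top Y: go to q_2, push BY → (q_2, 001, BYYY#)
  read 0, top B: go to q_0, push BY → (q_0, 01, BYYYY#)
  read 0, top B: go to q_1, push ε → (q_1, 1, YYYY#)
  read 1, top Y: go to q_2, push BY → (q_2, ε, BYYYY#)
All input consumed; M is in state q_2.

q_2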